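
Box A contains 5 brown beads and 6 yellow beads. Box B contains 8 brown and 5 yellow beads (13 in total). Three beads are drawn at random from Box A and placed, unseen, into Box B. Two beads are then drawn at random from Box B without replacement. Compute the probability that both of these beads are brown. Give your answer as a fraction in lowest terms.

Condition on how many of the transferred beads are brown (from Box A: 5 brown of 11; then Box B has 16 total).
  0 brown: C(5,0)C(6,3)/C(11,3) = 4/33; then P = C(8,2)/C(16,2) = 7/30
  1 brown: C(5,1)C(6,2)/C(11,3) = 5/11; then P = C(9,2)/C(16,2) = 3/10
  2 brown: C(5,2)C(6,1)/C(11,3) = 4/11; then P = C(10,2)/C(16,2) = 3/8
  3 brown: C(5,3)C(6,0)/C(11,3) = 2/33; then P = C(11,2)/C(16,2) = 11/24
P(both brown) = 217/660 ≈ 0.3288.

217/660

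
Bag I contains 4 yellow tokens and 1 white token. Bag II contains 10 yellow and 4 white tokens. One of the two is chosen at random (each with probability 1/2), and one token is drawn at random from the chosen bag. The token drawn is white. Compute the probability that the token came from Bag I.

7/17

P(white | Bag I) = 1/5; P(white | Bag II) = 2/7.
P(white) = 1/2·1/5 + 1/2·2/7 = 17/70.
By Bayes' rule, P(Bag I | white) = 1/10 / 17/70 = 7/17 ≈ 0.4118.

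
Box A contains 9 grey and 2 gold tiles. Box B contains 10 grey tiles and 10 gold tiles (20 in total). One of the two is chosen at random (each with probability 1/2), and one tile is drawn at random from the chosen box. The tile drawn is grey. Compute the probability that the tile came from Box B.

11/29

P(grey | Box A) = 9/11; P(grey | Box B) = 1/2.
P(grey) = 1/2·9/11 + 1/2·1/2 = 29/44.
By Bayes' rule, P(Box B | grey) = 1/4 / 29/44 = 11/29 ≈ 0.3793.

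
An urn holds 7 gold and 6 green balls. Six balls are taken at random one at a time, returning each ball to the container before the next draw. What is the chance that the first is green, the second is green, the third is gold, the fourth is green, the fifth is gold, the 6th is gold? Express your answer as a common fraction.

74088/4826809

Multiply the conditional probability of each draw in order, with replacement (the composition resets each draw).
P = (6/13) · (6/13) · (7/13) · (6/13) · (7/13) · (7/13) = 74088/4826809 ≈ 0.0153.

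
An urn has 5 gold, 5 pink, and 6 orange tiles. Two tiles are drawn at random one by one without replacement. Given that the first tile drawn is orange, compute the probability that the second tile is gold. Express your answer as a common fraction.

1/3

After removing 1 orange, the urn has 5 gold out of 15 remaining.
P(second is gold | given) = 5/15 = 1/3 ≈ 0.3333.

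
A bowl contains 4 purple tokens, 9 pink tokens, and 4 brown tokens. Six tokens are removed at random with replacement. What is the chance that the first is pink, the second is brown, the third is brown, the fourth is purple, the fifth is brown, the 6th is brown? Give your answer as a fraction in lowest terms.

9216/24137569

Multiply the conditional probability of each draw in order, with replacement (the composition resets each draw).
P = (9/17) · (4/17) · (4/17) · (4/17) · (4/17) · (4/17) = 9216/24137569 ≈ 0.0004.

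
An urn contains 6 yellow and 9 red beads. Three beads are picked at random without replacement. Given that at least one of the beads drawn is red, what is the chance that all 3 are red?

28/145

P(all 3 red) = C(9,3)/C(15,3) = 12/65; P(at least one red) = 1 − C(6,3)/C(15,3) = 87/91.
Since 'all 3 red' ⊆ 'at least one red', P(all 3 | at least one) = 12/65 / 87/91 = 28/145 ≈ 0.1931.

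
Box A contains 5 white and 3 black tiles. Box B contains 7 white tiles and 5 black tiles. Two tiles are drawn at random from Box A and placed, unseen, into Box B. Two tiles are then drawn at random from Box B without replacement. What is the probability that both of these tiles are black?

97/637

Condition on how many of the transferred tiles are black (from Box A: 3 black of 8; then Box B has 14 total).
  0 black: C(3,0)C(5,2)/C(8,2) = 5/14; then P = C(5,2)/C(14,2) = 10/91
  1 black: C(3,1)C(5,1)/C(8,2) = 15/28; then P = C(6,2)/C(14,2) = 15/91
  2 black: C(3,2)C(5,0)/C(8,2) = 3/28; then P = C(7,2)/C(14,2) = 3/13
P(both black) = 97/637 ≈ 0.1523.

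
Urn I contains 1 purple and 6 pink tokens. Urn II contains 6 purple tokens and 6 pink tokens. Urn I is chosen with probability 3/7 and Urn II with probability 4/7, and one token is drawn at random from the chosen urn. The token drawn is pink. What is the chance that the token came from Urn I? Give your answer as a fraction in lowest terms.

P(pink | Urn I) = 6/7; P(pink | Urn II) = 1/2.
P(pink) = 3/7·6/7 + 4/7·1/2 = 32/49.
By Bayes' rule, P(Urn I | pink) = 18/49 / 32/49 = 9/16 ≈ 0.5625.

9/16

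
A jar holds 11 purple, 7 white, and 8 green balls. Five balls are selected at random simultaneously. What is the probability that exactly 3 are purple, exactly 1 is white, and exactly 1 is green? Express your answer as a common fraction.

Unordered draws without replacement: count favorable combinations over C(26,5).
Favorable = C(11,3) · C(7,1) · C(8,1) = 9240; total = C(26,5) = 65780.
P = 9240/65780 = 42/299 ≈ 0.1405.

42/299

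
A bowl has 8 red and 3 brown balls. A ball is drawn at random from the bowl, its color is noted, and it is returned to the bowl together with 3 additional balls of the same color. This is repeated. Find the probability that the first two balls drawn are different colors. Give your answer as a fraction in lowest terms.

Either brown then red, or red then brown; after the first draw the total is 14.
P = (3/11)·(8/14) + (8/11)·(3/14) = 24/77 ≈ 0.3117.

24/77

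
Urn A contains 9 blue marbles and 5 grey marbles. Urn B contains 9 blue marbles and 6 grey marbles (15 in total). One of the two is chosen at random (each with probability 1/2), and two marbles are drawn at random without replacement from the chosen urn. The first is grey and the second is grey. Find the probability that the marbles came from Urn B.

P(E | Urn A) = 10/91; P(E | Urn B) = 1/7.
P(E) = 1/2·10/91 + 1/2·1/7 = 23/182.
By Bayes' rule, P(Urn B | E) = 1/14 / 23/182 = 13/23 ≈ 0.5652.

13/23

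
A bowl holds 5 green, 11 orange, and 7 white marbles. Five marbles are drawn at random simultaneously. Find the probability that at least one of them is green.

Use the complement: P(at least one green) = 1 − P(no green).
P(none) = C(18,5)/C(23,5) = 8568/33649.
So P = 1 − 8568/33649 = 3583/4807 ≈ 0.7454.

3583/4807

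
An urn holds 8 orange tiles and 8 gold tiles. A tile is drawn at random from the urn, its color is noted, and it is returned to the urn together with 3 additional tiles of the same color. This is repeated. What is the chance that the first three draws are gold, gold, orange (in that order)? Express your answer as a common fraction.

Track the composition after each reinforcement of +3.
P = (8/16) · (11/19) · (8/22) = 2/19 ≈ 0.1053.

2/19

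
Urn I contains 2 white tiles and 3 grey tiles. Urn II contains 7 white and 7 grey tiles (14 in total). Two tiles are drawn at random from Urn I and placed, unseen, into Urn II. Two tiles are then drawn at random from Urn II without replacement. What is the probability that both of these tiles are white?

89/400

Condition on how many of the transferred tiles are white (from Urn I: 2 white of 5; then Urn II has 16 total).
  0 white: C(2,0)C(3,2)/C(5,2) = 3/10; then P = C(7,2)/C(16,2) = 7/40
  1 white: C(2,1)C(3,1)/C(5,2) = 3/5; then P = C(8,2)/C(16,2) = 7/30
  2 white: C(2,2)C(3,0)/C(5,2) = 1/10; then P = C(9,2)/C(16,2) = 3/10
P(both white) = 89/400 ≈ 0.2225.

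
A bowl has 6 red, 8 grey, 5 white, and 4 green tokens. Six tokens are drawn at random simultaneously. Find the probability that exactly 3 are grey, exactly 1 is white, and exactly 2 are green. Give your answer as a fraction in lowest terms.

80/4807

Unordered draws without replacement: count favorable combinations over C(23,6).
Favorable = C(6,0) · C(8,3) · C(5,1) · C(4,2) = 1680; total = C(23,6) = 100947.
P = 1680/100947 = 80/4807 ≈ 0.0166.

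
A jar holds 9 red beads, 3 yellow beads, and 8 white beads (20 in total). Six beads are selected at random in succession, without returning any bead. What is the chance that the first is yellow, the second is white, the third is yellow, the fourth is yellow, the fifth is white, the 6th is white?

7/96900

Multiply the conditional probability of each draw in order, without replacement, so each draw removes one from its color and from the total.
P = (3/20) · (8/19) · (2/18) · (1/17) · (7/16) · (6/15) = 7/96900 ≈ 0.0001.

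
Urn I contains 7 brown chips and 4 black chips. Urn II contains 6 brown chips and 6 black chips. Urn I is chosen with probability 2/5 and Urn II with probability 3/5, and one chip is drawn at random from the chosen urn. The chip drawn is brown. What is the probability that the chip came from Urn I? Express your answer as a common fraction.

P(brown | Urn I) = 7/11; P(brown | Urn II) = 1/2.
P(brown) = 2/5·7/11 + 3/5·1/2 = 61/110.
By Bayes' rule, P(Urn I | brown) = 14/55 / 61/110 = 28/61 ≈ 0.4590.

28/61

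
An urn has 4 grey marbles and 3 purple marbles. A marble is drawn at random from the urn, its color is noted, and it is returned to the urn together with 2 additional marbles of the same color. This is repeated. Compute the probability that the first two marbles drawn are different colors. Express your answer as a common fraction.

8/21

Either purple then grey, or grey then purple; after the first draw the total is 9.
P = (3/7)·(4/9) + (4/7)·(3/9) = 8/21 ≈ 0.3810.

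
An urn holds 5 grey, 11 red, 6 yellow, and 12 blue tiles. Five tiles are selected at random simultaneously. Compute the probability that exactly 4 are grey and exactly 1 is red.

Unordered draws without replacement: count favorable combinations over C(34,5).
Favorable = C(5,4) · C(11,1) · C(6,0) · C(12,0) = 55; total = C(34,5) = 278256.
P = 55/278256 = 5/25296 ≈ 0.0002.

5/25296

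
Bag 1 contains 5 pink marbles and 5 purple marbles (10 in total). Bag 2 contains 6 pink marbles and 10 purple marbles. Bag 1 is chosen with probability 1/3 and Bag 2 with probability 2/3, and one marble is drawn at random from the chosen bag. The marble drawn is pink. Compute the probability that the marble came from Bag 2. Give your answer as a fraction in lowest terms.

P(pink | Bag 1) = 1/2; P(pink | Bag 2) = 3/8.
P(pink) = 1/3·1/2 + 2/3·3/8 = 5/12.
By Bayes' rule, P(Bag 2 | pink) = 1/4 / 5/12 = 3/5 ≈ 0.6000.

3/5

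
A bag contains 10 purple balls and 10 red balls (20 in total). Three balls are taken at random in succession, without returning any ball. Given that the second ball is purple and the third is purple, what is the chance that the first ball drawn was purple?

P(first=purple and the second ball is purple and the third is purple) = (10/20)·(9/19)·(8/18) = 2/19.
P(E) = Σ over first color = 2/19 + 5/38 = 9/38.
By Bayes, P(first=purple | E) = 2/19 / 9/38 = 4/9 ≈ 0.4444.

4/9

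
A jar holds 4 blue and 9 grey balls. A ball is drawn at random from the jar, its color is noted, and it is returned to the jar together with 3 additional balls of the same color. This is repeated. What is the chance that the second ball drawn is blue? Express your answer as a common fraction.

4/13

Condition on the first draw. If first is blue (prob 4/13), second-blue has prob (7)/(16); if not (prob 9/13), it has prob 4/(16).
P = (4/13)·(7/16) + (9/13)·(4/16) = 4/13 ≈ 0.3077.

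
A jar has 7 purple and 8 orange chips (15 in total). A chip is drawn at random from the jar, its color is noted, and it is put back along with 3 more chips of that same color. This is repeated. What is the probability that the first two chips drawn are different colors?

56/135

Either orange then purple, or purple then orange; after the first draw the total is 18.
P = (8/15)·(7/18) + (7/15)·(8/18) = 56/135 ≈ 0.4148.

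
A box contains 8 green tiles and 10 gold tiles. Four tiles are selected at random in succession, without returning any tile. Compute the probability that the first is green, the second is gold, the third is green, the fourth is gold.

7/102

Multiply the conditional probability of each draw in order, without replacement, so each draw removes one from its color and from the total.
P = (8/18) · (10/17) · (7/16) · (9/15) = 7/102 ≈ 0.0686.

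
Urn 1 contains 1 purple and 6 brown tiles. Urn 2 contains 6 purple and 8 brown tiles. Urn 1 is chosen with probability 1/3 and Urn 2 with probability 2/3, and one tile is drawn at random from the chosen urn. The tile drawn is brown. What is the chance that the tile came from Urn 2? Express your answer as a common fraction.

4/7

P(brown | Urn 1) = 6/7; P(brown | Urn 2) = 4/7.
P(brown) = 1/3·6/7 + 2/3·4/7 = 2/3.
By Bayes' rule, P(Urn 2 | brown) = 8/21 / 2/3 = 4/7 ≈ 0.5714.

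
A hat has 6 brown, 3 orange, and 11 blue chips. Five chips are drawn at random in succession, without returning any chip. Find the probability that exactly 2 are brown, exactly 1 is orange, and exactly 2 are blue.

Unordered draws without replacement: count favorable combinations over C(20,5).
Favorable = C(6,2) · C(3,1) · C(11,2) = 2475; total = C(20,5) = 15504.
P = 2475/15504 = 825/5168 ≈ 0.1596.

825/5168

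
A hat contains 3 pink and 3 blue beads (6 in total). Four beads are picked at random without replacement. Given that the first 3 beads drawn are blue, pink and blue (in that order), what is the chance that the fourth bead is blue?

1/3

After removing 1 pink, 2 blue, the hat has 1 blue out of 3 remaining.
P(fourth is blue | given) = 1/3 ≈ 0.3333.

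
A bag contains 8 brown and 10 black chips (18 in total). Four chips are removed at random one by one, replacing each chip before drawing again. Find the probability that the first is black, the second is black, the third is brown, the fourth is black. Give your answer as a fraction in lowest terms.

Multiply the conditional probability of each draw in order, with replacement (the composition resets each draw).
P = (10/18) · (10/18) · (8/18) · (10/18) = 500/6561 ≈ 0.0762.

500/6561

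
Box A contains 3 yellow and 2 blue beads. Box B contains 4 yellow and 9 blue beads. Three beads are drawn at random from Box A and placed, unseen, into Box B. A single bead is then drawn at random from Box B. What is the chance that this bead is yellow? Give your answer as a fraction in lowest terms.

Condition on how many of the transferred beads are yellow (from Box A: 3 yellow of 5; then Box B has 16 total).
  1 yellow: C(3,1)C(2,2)/C(5,3) = 3/10; then P = 5/16
  2 yellow: C(3,2)C(2,1)/C(5,3) = 3/5; then P = 6/16
  3 yellow: C(3,3)C(2,0)/C(5,3) = 1/10; then P = 7/16
P(yellow from Box B) = 29/80 ≈ 0.3625.

29/80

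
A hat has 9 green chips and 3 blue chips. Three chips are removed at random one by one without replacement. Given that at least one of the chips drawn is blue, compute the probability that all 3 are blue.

P(all 3 blue) = C(3,3)/C(12,3) = 1/220; P(at least one blue) = 1 − C(9,3)/C(12,3) = 34/55.
Since 'all 3 blue' ⊆ 'at least one blue', P(all 3 | at least one) = 1/220 / 34/55 = 1/136 ≈ 0.0074.

1/136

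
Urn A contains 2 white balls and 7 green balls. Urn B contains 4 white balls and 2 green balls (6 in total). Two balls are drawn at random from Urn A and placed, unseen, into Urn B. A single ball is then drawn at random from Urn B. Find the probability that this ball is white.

5/9

Condition on how many of the transferred balls are white (from Urn A: 2 white of 9; then Urn B has 8 total).
  0 white: C(2,0)C(7,2)/C(9,2) = 7/12; then P = 4/8
  1 white: C(2,1)C(7,1)/C(9,2) = 7/18; then P = 5/8
  2 white: C(2,2)C(7,0)/C(9,2) = 1/36; then P = 6/8
P(white from Urn B) = 5/9 ≈ 0.5556.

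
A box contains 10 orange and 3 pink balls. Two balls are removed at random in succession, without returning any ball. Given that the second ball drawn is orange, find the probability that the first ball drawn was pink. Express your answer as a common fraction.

1/4

P(first=pink and the second ball drawn is orange) = (3/13)·(10/12) = 5/26.
P(the second ball drawn is orange) = Σ over first color = 15/26 + 5/26 = 10/13.
By Bayes, P(first=pink | the second ball drawn is orange) = 5/26 / 10/13 = 1/4 ≈ 0.2500.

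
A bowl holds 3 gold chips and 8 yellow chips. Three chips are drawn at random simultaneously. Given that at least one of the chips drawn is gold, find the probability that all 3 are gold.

P(all 3 gold) = C(3,3)/C(11,3) = 1/165; P(at least one gold) = 1 − C(8,3)/C(11,3) = 109/165.
Since 'all 3 gold' ⊆ 'at least one gold', P(all 3 | at least one) = 1/165 / 109/165 = 1/109 ≈ 0.0092.

1/109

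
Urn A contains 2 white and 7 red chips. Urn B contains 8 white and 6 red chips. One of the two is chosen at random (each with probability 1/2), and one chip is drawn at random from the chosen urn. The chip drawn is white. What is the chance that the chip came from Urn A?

7/25

P(white | Urn A) = 2/9; P(white | Urn B) = 4/7.
P(white) = 1/2·2/9 + 1/2·4/7 = 25/63.
By Bayes' rule, P(Urn A | white) = 1/9 / 25/63 = 7/25 ≈ 0.2800.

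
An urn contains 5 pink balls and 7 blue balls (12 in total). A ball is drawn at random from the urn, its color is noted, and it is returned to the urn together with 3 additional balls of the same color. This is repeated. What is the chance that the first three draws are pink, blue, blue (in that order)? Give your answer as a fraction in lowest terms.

35/324

Track the composition after each reinforcement of +3.
P = (5/12) · (7/15) · (10/18) = 35/324 ≈ 0.1080.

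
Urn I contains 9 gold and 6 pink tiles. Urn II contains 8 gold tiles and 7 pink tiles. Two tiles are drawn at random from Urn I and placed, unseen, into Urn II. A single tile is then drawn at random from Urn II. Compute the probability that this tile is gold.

Condition on how many of the transferred tiles are gold (from Urn I: 9 gold of 15; then Urn II has 17 total).
  0 gold: C(9,0)C(6,2)/C(15,2) = 1/7; then P = 8/17
  1 gold: C(9,1)C(6,1)/C(15,2) = 18/35; then P = 9/17
  2 gold: C(9,2)C(6,0)/C(15,2) = 12/35; then P = 10/17
P(gold from Urn II) = 46/85 ≈ 0.5412.

46/85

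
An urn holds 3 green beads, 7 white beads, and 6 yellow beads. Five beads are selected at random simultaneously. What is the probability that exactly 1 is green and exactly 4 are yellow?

15/1456

Unordered draws without replacement: count favorable combinations over C(16,5).
Favorable = C(3,1) · C(7,0) · C(6,4) = 45; total = C(16,5) = 4368.
P = 45/4368 = 15/1456 ≈ 0.0103.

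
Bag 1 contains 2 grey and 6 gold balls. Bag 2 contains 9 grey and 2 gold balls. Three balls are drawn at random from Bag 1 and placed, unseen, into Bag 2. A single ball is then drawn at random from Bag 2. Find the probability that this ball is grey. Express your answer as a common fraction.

Condition on how many of the transferred balls are grey (from Bag 1: 2 grey of 8; then Bag 2 has 14 total).
  0 grey: C(2,0)C(6,3)/C(8,3) = 5/14; then P = 9/14
  1 grey: C(2,1)C(6,2)/C(8,3) = 15/28; then P = 10/14
  2 grey: C(2,2)C(6,1)/C(8,3) = 3/28; then P = 11/14
P(grey from Bag 2) = 39/56 ≈ 0.6964.

39/56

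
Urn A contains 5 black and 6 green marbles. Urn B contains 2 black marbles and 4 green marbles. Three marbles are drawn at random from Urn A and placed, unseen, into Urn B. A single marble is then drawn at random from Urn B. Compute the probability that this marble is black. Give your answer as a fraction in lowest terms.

37/99

Condition on how many of the transferred marbles are black (from Urn A: 5 black of 11; then Urn B has 9 total).
  0 black: C(5,0)C(6,3)/C(11,3) = 4/33; then P = 2/9
  1 black: C(5,1)C(6,2)/C(11,3) = 5/11; then P = 3/9
  2 black: C(5,2)C(6,1)/C(11,3) = 4/11; then P = 4/9
  3 black: C(5,3)C(6,0)/C(11,3) = 2/33; then P = 5/9
P(black from Urn B) = 37/99 ≈ 0.3737.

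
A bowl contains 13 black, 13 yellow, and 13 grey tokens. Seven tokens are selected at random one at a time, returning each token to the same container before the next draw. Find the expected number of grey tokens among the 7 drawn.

By linearity of expectation, E[X] = Σ P(draw i is grey); each independent draw has P(grey) = 13/39.
E[X] = 7 · 13/39 = 7/3 ≈ 2.3333.

7/3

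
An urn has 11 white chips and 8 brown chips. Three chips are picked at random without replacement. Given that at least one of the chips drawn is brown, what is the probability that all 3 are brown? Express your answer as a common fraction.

P(all 3 brown) = C(8,3)/C(19,3) = 56/969; P(at least one brown) = 1 − C(11,3)/C(19,3) = 268/323.
Since 'all 3 brown' ⊆ 'at least one brown', P(all 3 | at least one) = 56/969 / 268/323 = 14/201 ≈ 0.0697.

14/201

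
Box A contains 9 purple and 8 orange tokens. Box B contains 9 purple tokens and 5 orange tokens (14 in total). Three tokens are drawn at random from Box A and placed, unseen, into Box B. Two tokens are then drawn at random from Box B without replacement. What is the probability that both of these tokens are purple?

1737/4624

Condition on how many of the transferred tokens are purple (from Box A: 9 purple of 17; then Box B has 17 total).
  0 purple: C(9,0)C(8,3)/C(17,3) = 7/85; then P = C(9,2)/C(17,2) = 9/34
  1 purple: C(9,1)C(8,2)/C(17,3) = 63/170; then P = C(10,2)/C(17,2) = 45/136
  2 purple: C(9,2)C(8,1)/C(17,3) = 36/85; then P = C(11,2)/C(17,2) = 55/136
  3 purple: C(9,3)C(8,0)/C(17,3) = 21/170; then P = C(12,2)/C(17,2) = 33/68
P(both purple) = 1737/4624 ≈ 0.3756.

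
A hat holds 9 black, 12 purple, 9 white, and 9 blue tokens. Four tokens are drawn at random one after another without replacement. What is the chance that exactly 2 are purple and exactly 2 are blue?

264/9139

Unordered draws without replacement: count favorable combinations over C(39,4).
Favorable = C(9,0) · C(12,2) · C(9,0) · C(9,2) = 2376; total = C(39,4) = 82251.
P = 2376/82251 = 264/9139 ≈ 0.0289.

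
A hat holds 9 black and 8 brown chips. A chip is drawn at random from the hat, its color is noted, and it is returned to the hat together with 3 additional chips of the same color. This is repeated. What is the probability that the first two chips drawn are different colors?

Either black then brown, or brown then black; after the first draw the total is 20.
P = (9/17)·(8/20) + (8/17)·(9/20) = 36/85 ≈ 0.4235.

36/85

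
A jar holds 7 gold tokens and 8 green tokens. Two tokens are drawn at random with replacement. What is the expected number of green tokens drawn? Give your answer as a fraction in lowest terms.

By linearity of expectation, E[X] = Σ P(draw i is green); each independent draw has P(green) = 8/15.
E[X] = 2 · 8/15 = 16/15 ≈ 1.0667.

16/15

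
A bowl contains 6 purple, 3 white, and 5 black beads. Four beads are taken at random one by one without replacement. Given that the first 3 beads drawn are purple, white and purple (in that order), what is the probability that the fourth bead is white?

2/11

After removing 2 purple, 1 white, the bowl has 2 white out of 11 remaining.
P(fourth is white | given) = 2/11 ≈ 0.1818.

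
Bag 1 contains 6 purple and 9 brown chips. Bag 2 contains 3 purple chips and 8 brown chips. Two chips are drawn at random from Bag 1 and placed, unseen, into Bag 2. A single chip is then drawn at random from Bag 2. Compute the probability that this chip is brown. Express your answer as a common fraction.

46/65

Condition on how many of the transferred chips are brown (from Bag 1: 9 brown of 15; then Bag 2 has 13 total).
  0 brown: C(9,0)C(6,2)/C(15,2) = 1/7; then P = 8/13
  1 brown: C(9,1)C(6,1)/C(15,2) = 18/35; then P = 9/13
  2 brown: C(9,2)C(6,0)/C(15,2) = 12/35; then P = 10/13
P(brown from Bag 2) = 46/65 ≈ 0.7077.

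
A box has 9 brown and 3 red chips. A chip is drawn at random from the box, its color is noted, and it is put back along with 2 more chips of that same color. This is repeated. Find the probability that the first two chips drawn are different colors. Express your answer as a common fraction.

Either red then brown, or brown then red; after the first draw the total is 14.
P = (3/12)·(9/14) + (9/12)·(3/14) = 9/28 ≈ 0.3214.

9/28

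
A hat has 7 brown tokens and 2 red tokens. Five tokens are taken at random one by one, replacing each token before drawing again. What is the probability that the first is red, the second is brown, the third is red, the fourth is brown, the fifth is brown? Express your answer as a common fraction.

Multiply the conditional probability of each draw in order, with replacement (the composition resets each draw).
P = (2/9) · (7/9) · (2/9) · (7/9) · (7/9) = 1372/59049 ≈ 0.0232.

1372/59049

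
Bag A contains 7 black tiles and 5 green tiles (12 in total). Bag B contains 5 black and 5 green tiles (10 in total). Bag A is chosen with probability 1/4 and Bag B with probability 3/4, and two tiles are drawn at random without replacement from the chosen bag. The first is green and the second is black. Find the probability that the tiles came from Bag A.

P(E | Bag A) = 35/132; P(E | Bag B) = 5/18.
P(E) = 1/4·35/132 + 3/4·5/18 = 145/528.
By Bayes' rule, P(Bag A | E) = 35/528 / 145/528 = 7/29 ≈ 0.2414.

7/29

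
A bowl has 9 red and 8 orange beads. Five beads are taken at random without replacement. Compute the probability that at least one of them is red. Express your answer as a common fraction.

219/221

Use the complement: P(at least one red) = 1 − P(no red).
P(none) = C(8,5)/C(17,5) = 56/6188.
So P = 1 − 56/6188 = 219/221 ≈ 0.9910.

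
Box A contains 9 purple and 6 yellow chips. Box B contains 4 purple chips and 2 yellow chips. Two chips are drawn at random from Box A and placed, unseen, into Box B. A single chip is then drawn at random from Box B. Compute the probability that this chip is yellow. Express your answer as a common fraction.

7/20

Condition on how many of the transferred chips are yellow (from Box A: 6 yellow of 15; then Box B has 8 total).
  0 yellow: C(6,0)C(9,2)/C(15,2) = 12/35; then P = 2/8
  1 yellow: C(6,1)C(9,1)/C(15,2) = 18/35; then P = 3/8
  2 yellow: C(6,2)C(9,0)/C(15,2) = 1/7; then P = 4/8
P(yellow from Box B) = 7/20 ≈ 0.3500.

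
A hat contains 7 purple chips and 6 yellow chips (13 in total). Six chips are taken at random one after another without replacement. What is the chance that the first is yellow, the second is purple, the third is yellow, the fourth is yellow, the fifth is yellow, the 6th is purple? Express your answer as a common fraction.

7/572

Multiply the conditional probability of each draw in order, without replacement, so each draw removes one from its color and from the total.
P = (6/13) · (7/12) · (5/11) · (4/10) · (3/9) · (6/8) = 7/572 ≈ 0.0122.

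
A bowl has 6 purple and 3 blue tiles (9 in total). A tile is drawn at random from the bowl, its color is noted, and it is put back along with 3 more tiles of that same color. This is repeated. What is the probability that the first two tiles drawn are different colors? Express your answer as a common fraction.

Either blue then purple, or purple then blue; after the first draw the total is 12.
P = (3/9)·(6/12) + (6/9)·(3/12) = 1/3 ≈ 0.3333.

1/3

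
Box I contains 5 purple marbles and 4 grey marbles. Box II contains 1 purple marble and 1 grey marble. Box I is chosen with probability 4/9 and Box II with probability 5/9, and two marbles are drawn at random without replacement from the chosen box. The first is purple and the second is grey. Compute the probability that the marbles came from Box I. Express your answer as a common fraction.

4/13

P(E | Box I) = 5/18; P(E | Box II) = 1/2.
P(E) = 4/9·5/18 + 5/9·1/2 = 65/162.
By Bayes' rule, P(Box I | E) = 10/81 / 65/162 = 4/13 ≈ 0.3077.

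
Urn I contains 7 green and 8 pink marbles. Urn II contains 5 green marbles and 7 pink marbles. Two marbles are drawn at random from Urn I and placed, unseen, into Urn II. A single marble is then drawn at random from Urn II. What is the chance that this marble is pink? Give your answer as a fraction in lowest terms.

121/210

Condition on how many of the transferred marbles are pink (from Urn I: 8 pink of 15; then Urn II has 14 total).
  0 pink: C(8,0)C(7,2)/C(15,2) = 1/5; then P = 7/14
  1 pink: C(8,1)C(7,1)/C(15,2) = 8/15; then P = 8/14
  2 pink: C(8,2)C(7,0)/C(15,2) = 4/15; then P = 9/14
P(pink from Urn II) = 121/210 ≈ 0.5762.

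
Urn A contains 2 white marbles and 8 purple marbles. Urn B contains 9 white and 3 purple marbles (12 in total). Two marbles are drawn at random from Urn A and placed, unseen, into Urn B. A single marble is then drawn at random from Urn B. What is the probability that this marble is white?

47/70

Condition on how many of the transferred marbles are white (from Urn A: 2 white of 10; then Urn B has 14 total).
  0 white: C(2,0)C(8,2)/C(10,2) = 28/45; then P = 9/14
  1 white: C(2,1)C(8,1)/C(10,2) = 16/45; then P = 10/14
  2 white: C(2,2)C(8,0)/C(10,2) = 1/45; then P = 11/14
P(white from Urn B) = 47/70 ≈ 0.6714.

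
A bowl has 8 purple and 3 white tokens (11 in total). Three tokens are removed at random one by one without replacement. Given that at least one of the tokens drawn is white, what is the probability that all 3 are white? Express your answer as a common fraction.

P(all 3 white) = C(3,3)/C(11,3) = 1/165; P(at least one white) = 1 − C(8,3)/C(11,3) = 109/165.
Since 'all 3 white' ⊆ 'at least one white', P(all 3 | at least one) = 1/165 / 109/165 = 1/109 ≈ 0.0092.

1/109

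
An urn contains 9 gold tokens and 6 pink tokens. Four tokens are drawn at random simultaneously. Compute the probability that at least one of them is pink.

Use the complement: P(at least one pink) = 1 − P(no pink).
P(none) = C(9,4)/C(15,4) = 126/1365.
So P = 1 − 126/1365 = 59/65 ≈ 0.9077.

59/65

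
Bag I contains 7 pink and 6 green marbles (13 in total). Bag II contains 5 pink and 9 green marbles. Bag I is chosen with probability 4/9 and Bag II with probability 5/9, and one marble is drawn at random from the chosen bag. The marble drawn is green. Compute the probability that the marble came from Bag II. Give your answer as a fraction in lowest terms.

P(green | Bag I) = 6/13; P(green | Bag II) = 9/14.
P(green) = 4/9·6/13 + 5/9·9/14 = 307/546.
By Bayes' rule, P(Bag II | green) = 5/14 / 307/546 = 195/307 ≈ 0.6352.

195/307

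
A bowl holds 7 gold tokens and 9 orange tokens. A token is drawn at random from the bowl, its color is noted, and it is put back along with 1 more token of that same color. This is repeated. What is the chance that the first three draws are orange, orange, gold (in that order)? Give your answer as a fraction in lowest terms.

Track the composition after each reinforcement of +1.
P = (9/16) · (10/17) · (7/18) = 35/272 ≈ 0.1287.

35/272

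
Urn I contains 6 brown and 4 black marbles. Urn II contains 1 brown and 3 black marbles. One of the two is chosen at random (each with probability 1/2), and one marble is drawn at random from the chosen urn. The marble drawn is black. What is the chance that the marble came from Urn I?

P(black | Urn I) = 2/5; P(black | Urn II) = 3/4.
P(black) = 1/2·2/5 + 1/2·3/4 = 23/40.
By Bayes' rule, P(Urn I | black) = 1/5 / 23/40 = 8/23 ≈ 0.3478.

8/23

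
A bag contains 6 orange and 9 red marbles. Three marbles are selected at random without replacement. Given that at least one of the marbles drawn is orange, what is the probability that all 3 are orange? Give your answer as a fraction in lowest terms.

P(all 3 orange) = C(6,3)/C(15,3) = 4/91; P(at least one orange) = 1 − C(9,3)/C(15,3) = 53/65.
Since 'all 3 orange' ⊆ 'at least one orange', P(all 3 | at least one) = 4/91 / 53/65 = 20/371 ≈ 0.0539.

20/371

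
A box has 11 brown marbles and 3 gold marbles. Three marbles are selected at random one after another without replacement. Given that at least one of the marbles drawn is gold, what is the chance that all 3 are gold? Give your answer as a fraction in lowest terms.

P(all 3 gold) = C(3,3)/C(14,3) = 1/364; P(at least one gold) = 1 − C(11,3)/C(14,3) = 199/364.
Since 'all 3 gold' ⊆ 'at least one gold', P(all 3 | at least one) = 1/364 / 199/364 = 1/199 ≈ 0.0050.

1/199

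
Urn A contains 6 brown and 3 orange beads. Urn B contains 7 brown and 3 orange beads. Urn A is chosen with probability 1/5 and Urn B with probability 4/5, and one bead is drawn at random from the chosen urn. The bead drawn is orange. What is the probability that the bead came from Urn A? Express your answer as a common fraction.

P(orange | Urn A) = 1/3; P(orange | Urn B) = 3/10.
P(orange) = 1/5·1/3 + 4/5·3/10 = 23/75.
By Bayes' rule, P(Urn A | orange) = 1/15 / 23/75 = 5/23 ≈ 0.2174.

5/23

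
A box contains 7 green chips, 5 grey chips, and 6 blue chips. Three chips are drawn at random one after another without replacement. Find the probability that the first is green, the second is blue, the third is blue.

Multiply the conditional probability of each draw in order, without replacement, so each draw removes one from its color and from the total.
P = (7/18) · (6/17) · (5/16) = 35/816 ≈ 0.0429.

35/816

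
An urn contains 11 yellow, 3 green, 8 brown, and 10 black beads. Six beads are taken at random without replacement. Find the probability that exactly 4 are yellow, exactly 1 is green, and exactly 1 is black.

Unordered draws without replacement: count favorable combinations over C(32,6).
Favorable = C(11,4) · C(3,1) · C(8,0) · C(10,1) = 9900; total = C(32,6) = 906192.
P = 9900/906192 = 275/25172 ≈ 0.0109.

275/25172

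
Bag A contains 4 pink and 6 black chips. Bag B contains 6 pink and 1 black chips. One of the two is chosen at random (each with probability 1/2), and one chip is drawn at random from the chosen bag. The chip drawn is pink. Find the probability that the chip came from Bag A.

P(pink | Bag A) = 2/5; P(pink | Bag B) = 6/7.
P(pink) = 1/2·2/5 + 1/2·6/7 = 22/35.
By Bayes' rule, P(Bag A | pink) = 1/5 / 22/35 = 7/22 ≈ 0.3182.

7/22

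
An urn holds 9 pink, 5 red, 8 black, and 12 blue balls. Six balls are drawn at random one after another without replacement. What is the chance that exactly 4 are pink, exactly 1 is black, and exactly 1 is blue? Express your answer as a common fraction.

1512/168113

Unordered draws without replacement: count favorable combinations over C(34,6).
Favorable = C(9,4) · C(5,0) · C(8,1) · C(12,1) = 12096; total = C(34,6) = 1344904.
P = 12096/1344904 = 1512/168113 ≈ 0.0090.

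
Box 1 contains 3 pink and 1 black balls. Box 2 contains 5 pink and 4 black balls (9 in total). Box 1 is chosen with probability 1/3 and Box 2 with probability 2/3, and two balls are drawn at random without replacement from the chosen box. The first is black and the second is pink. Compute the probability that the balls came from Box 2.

P(E | Box 1) = 1/4; P(E | Box 2) = 5/18.
P(E) = 1/3·1/4 + 2/3·5/18 = 29/108.
By Bayes' rule, P(Box 2 | E) = 5/27 / 29/108 = 20/29 ≈ 0.6897.

20/29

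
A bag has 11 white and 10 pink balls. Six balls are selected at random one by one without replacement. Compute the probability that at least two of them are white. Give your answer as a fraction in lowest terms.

1221/1292

Sum the hypergeometric tail for j = 2,…,6 white balls.
Favorable = C(11,2)·C(10,4) + C(11,3)·C(10,3) + C(11,4)·C(10,2) + C(11,5)·C(10,1) + C(11,6)·C(10,0) = 51282; total = C(21,6) = 54264.
P = 51282/54264 = 1221/1292 ≈ 0.9450.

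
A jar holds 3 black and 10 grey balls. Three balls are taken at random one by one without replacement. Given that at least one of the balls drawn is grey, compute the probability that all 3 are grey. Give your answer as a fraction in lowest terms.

P(all 3 grey) = C(10,3)/C(13,3) = 60/143; P(at least one grey) = 1 − C(3,3)/C(13,3) = 285/286.
Since 'all 3 grey' ⊆ 'at least one grey', P(all 3 | at least one) = 60/143 / 285/286 = 8/19 ≈ 0.4211.

8/19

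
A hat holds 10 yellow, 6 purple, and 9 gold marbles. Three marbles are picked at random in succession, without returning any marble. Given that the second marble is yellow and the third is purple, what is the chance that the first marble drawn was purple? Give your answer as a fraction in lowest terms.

5/23

P(first=purple and the second marble is yellow and the third is purple) = (6/25)·(10/24)·(5/23) = 1/46.
P(E) = Σ over first color = 9/230 + 1/46 + 9/230 = 1/10.
By Bayes, P(first=purple | E) = 1/46 / 1/10 = 5/23 ≈ 0.2174.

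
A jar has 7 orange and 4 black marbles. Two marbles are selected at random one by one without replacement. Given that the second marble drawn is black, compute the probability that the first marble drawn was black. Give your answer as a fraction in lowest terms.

P(first=black and the second marble drawn is black) = (4/11)·(3/10) = 6/55.
P(the second marble drawn is black) = Σ over first color = 14/55 + 6/55 = 4/11.
By Bayes, P(first=black | the second marble drawn is black) = 6/55 / 4/11 = 3/10 ≈ 0.3000.

3/10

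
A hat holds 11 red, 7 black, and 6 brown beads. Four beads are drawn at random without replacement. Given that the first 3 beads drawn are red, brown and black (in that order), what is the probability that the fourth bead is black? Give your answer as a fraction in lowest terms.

2/7

After removing 1 red, 1 black, 1 brown, the hat has 6 black out of 21 remaining.
P(fourth is black | given) = 6/21 = 2/7 ≈ 0.2857.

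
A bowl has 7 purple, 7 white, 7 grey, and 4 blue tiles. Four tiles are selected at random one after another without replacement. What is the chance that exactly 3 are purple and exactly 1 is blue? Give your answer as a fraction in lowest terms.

14/1265

Unordered draws without replacement: count favorable combinations over C(25,4).
Favorable = C(7,3) · C(7,0) · C(7,0) · C(4,1) = 140; total = C(25,4) = 12650.
P = 140/12650 = 14/1265 ≈ 0.0111.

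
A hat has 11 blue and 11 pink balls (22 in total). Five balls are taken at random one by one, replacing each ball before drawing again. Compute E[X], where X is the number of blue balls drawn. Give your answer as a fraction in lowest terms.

By linearity of expectation, E[X] = Σ P(draw i is blue); each independent draw has P(blue) = 11/22.
E[X] = 5 · 11/22 = 5/2 ≈ 2.5000.

5/2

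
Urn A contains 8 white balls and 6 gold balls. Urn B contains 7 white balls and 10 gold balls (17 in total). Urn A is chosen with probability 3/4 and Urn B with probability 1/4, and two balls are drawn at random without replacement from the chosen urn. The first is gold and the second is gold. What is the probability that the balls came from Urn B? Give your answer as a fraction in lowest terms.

91/227

P(E | Urn A) = 15/91; P(E | Urn B) = 45/136.
P(E) = 3/4·15/91 + 1/4·45/136 = 10215/49504.
By Bayes' rule, P(Urn B | E) = 45/544 / 10215/49504 = 91/227 ≈ 0.4009.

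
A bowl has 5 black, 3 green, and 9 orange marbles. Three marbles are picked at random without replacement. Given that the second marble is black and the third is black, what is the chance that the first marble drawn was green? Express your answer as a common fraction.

1/5

P(first=green and the second marble is black and the third is black) = (3/17)·(5/16)·(4/15) = 1/68.
P(E) = Σ over first color = 1/68 + 1/68 + 3/68 = 5/68.
By Bayes, P(first=green | E) = 1/68 / 5/68 = 1/5 ≈ 0.2000.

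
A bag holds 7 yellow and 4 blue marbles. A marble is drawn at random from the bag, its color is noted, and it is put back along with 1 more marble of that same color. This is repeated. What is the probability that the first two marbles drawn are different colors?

Either yellow then blue, or blue then yellow; after the first draw the total is 12.
P = (7/11)·(4/12) + (4/11)·(7/12) = 14/33 ≈ 0.4242.

14/33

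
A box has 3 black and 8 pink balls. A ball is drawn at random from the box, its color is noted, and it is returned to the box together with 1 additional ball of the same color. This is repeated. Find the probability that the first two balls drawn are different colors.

Either pink then black, or black then pink; after the first draw the total is 12.
P = (8/11)·(3/12) + (3/11)·(8/12) = 4/11 ≈ 0.3636.

4/11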